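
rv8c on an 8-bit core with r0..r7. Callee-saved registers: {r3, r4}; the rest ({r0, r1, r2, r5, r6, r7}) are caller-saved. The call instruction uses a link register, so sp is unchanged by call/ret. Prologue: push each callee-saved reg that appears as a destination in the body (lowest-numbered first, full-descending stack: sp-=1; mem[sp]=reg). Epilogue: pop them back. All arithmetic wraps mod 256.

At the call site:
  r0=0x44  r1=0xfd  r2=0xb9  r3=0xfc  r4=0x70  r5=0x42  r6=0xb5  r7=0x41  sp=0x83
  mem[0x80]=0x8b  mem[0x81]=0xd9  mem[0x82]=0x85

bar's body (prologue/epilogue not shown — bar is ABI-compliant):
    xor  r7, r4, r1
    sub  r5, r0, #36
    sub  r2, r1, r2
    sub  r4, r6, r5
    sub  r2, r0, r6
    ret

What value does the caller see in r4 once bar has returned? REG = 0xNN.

REG = 0x70

prologue: push r4 → mem[0x82]=0x70, sp=0x82
body[0] xor  r7, r4, r1 → r7=0x8d
body[1] sub  r5, r0, #36 → r5=0x20
body[2] sub  r2, r1, r2 → r2=0x44
body[3] sub  r4, r6, r5 → r4=0x95
body[4] sub  r2, r0, r6 → r2=0x8f
epilogue: pop r4=0x70, sp=0x83
r4 is callee-saved → restored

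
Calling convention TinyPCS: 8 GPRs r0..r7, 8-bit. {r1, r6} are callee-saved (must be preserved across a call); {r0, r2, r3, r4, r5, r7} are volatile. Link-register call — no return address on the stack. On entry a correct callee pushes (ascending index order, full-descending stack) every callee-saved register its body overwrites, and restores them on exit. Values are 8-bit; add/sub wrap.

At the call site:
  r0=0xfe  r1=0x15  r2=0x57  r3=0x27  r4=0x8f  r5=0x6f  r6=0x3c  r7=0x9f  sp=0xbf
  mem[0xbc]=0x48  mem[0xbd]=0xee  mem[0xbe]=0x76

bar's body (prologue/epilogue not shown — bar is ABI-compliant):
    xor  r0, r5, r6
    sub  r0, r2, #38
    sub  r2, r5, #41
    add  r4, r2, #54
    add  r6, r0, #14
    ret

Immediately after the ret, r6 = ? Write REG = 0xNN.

REG = 0x3c

prologue: push r6 → mem[0xbe]=0x3c, sp=0xbe
body[0] xor  r0, r5, r6 → r0=0x53
body[1] sub  r0, r2, #38 → r0=0x31
body[2] sub  r2, r5, #41 → r2=0x46
body[3] add  r4, r2, #54 → r4=0x7c
body[4] add  r6, r0, #14 → r6=0x3f
epilogue: pop r6=0x3c, sp=0xbf
r6 is callee-saved → restored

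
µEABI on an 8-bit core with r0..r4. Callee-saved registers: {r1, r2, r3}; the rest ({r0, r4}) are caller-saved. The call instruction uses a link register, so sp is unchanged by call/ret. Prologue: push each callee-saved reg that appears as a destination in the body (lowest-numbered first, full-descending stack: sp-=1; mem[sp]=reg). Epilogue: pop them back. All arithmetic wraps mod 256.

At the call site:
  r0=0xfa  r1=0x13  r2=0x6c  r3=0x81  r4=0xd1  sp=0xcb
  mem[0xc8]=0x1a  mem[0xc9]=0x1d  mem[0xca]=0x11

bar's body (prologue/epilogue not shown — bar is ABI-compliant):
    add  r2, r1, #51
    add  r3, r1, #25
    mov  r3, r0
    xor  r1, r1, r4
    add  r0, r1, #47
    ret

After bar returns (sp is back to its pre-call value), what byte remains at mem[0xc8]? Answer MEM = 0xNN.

prologue: push r1 → mem[0xca]=0x13, sp=0xca
prologue: push r2 → mem[0xc9]=0x6c, sp=0xc9
prologue: push r3 → mem[0xc8]=0x81, sp=0xc8
body[0] add  r2, r1, #51 → r2=0x46
body[1] add  r3, r1, #25 → r3=0x2c
body[2] mov  r3, r0 → r3=0xfa
body[3] xor  r1, r1, r4 → r1=0xc2
body[4] add  r0, r1, #47 → r0=0xf1
epilogue: pop r3=0x81, sp=0xc9
epilogue: pop r2=0x6c, sp=0xca
epilogue: pop r1=0x13, sp=0xcb
prologue pushed ['r1', 'r2', 'r3'] at ['0xca', '0xc9', '0xc8']

MEM = 0x81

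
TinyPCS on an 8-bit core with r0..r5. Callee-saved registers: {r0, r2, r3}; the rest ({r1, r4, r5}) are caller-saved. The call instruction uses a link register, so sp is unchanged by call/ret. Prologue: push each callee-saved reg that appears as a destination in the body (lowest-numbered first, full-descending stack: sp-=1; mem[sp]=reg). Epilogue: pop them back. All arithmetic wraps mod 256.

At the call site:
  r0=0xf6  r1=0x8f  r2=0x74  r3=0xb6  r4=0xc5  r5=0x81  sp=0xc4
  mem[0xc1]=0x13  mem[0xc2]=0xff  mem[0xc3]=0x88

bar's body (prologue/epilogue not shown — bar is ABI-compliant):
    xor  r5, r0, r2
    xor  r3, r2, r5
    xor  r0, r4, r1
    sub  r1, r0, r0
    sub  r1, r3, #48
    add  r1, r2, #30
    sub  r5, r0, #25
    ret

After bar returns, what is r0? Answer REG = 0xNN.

prologue: push r0 → mem[0xc3]=0xf6, sp=0xc3
prologue: push r3 → mem[0xc2]=0xb6, sp=0xc2
body[0] xor  r5, r0, r2 → r5=0x82
body[1] xor  r3, r2, r5 → r3=0xf6
body[2] xor  r0, r4, r1 → r0=0x4a
body[3] sub  r1, r0, r0 → r1=0x00
body[4] sub  r1, r3, #48 → r1=0xc6
body[5] add  r1, r2, #30 → r1=0x92
body[6] sub  r5, r0, #25 → r5=0x31
epilogue: pop r3=0xb6, sp=0xc3
epilogue: pop r0=0xf6, sp=0xc4
r0 is callee-saved → restored

REG = 0xf6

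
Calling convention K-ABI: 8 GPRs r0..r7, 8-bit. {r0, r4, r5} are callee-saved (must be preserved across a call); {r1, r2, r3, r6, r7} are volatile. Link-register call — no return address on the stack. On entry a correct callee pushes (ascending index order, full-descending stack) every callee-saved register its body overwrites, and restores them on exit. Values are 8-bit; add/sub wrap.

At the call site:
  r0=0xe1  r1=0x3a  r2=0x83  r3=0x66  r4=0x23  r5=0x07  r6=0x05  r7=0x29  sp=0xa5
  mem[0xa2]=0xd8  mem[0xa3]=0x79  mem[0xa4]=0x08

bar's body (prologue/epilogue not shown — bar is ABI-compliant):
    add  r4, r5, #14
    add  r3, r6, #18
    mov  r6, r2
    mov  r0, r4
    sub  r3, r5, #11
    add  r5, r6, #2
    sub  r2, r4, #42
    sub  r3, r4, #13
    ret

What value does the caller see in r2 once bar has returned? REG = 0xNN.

prologue: push r0 → mem[0xa4]=0xe1, sp=0xa4
prologue: push r4 → mem[0xa3]=0x23, sp=0xa3
prologue: push r5 → mem[0xa2]=0x07, sp=0xa2
body[0] add  r4, r5, #14 → r4=0x15
body[1] add  r3, r6, #18 → r3=0x17
body[2] mov  r6, r2 → r6=0x83
body[3] mov  r0, r4 → r0=0x15
body[4] sub  r3, r5, #11 → r3=0xfc
body[5] add  r5, r6, #2 → r5=0x85
body[6] sub  r2, r4, #42 → r2=0xeb
body[7] sub  r3, r4, #13 → r3=0x08
epilogue: pop r5=0x07, sp=0xa3
epilogue: pop r4=0x23, sp=0xa4
epilogue: pop r0=0xe1, sp=0xa5
r2 is caller-saved → body value

REG = 0xeb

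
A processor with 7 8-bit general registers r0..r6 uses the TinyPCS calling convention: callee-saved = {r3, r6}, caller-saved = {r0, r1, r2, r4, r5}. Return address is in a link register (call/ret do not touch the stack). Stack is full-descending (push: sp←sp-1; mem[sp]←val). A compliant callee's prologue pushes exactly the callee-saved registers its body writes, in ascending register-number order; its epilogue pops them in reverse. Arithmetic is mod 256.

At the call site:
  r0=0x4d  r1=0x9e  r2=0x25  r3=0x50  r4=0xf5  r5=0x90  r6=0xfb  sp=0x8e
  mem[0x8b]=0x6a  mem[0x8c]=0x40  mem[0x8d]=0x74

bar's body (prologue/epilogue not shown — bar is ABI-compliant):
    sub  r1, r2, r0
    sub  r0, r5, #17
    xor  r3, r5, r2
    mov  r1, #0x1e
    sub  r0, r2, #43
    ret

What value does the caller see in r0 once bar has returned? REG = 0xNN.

REG = 0xfa

prologue: push r3 → mem[0x8d]=0x50, sp=0x8d
body[0] sub  r1, r2, r0 → r1=0xd8
body[1] sub  r0, r5, #17 → r0=0x7f
body[2] xor  r3, r5, r2 → r3=0xb5
body[3] mov  r1, #0x1e → r1=0x1e
body[4] sub  r0, r2, #43 → r0=0xfa
epilogue: pop r3=0x50, sp=0x8e
r0 is caller-saved → body value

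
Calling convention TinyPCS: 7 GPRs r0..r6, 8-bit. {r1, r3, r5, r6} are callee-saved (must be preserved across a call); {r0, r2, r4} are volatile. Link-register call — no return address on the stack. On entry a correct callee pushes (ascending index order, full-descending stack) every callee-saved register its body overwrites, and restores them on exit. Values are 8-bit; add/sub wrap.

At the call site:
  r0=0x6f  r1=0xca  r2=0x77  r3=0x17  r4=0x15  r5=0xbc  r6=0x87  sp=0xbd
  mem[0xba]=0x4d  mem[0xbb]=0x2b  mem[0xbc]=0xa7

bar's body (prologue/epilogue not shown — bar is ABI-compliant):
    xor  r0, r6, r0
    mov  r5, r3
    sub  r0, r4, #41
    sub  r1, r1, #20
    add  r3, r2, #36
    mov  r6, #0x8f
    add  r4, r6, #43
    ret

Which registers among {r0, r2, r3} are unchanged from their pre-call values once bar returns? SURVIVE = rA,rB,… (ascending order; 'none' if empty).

SURVIVE = r2,r3

prologue: push r1 → mem[0xbc]=0xca, sp=0xbc
prologue: push r3 → mem[0xbb]=0x17, sp=0xbb
prologue: push r5 → mem[0xba]=0xbc, sp=0xba
prologue: push r6 → mem[0xb9]=0x87, sp=0xb9
body[0] xor  r0, r6, r0 → r0=0xe8
body[1] mov  r5, r3 → r5=0x17
body[2] sub  r0, r4, #41 → r0=0xec
body[3] sub  r1, r1, #20 → r1=0xb6
body[4] add  r3, r2, #36 → r3=0x9b
body[5] mov  r6, #0x8f → r6=0x8f
body[6] add  r4, r6, #43 → r4=0xba
epilogue: pop r6=0x87, sp=0xba
epilogue: pop r5=0xbc, sp=0xbb
epilogue: pop r3=0x17, sp=0xbc
epilogue: pop r1=0xca, sp=0xbd
r0: caller-saved, written=True
r2: caller-saved, written=False
r3: callee-saved, written=True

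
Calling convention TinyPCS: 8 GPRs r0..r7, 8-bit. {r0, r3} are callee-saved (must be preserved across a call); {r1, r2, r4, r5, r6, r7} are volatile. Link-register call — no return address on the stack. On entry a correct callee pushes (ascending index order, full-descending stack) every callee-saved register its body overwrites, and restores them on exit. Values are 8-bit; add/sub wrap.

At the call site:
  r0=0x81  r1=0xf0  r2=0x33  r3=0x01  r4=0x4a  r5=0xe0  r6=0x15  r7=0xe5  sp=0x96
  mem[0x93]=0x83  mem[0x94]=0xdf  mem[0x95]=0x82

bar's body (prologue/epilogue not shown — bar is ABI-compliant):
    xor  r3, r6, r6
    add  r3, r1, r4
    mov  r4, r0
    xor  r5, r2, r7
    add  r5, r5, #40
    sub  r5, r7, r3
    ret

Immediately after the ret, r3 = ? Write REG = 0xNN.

prologue: push r3 → mem[0x95]=0x01, sp=0x95
body[0] xor  r3, r6, r6 → r3=0x00
body[1] add  r3, r1, r4 → r3=0x3a
body[2] mov  r4, r0 → r4=0x81
body[3] xor  r5, r2, r7 → r5=0xd6
body[4] add  r5, r5, #40 → r5=0xfe
body[5] sub  r5, r7, r3 → r5=0xab
epilogue: pop r3=0x01, sp=0x96
r3 is callee-saved → restored

REG = 0x01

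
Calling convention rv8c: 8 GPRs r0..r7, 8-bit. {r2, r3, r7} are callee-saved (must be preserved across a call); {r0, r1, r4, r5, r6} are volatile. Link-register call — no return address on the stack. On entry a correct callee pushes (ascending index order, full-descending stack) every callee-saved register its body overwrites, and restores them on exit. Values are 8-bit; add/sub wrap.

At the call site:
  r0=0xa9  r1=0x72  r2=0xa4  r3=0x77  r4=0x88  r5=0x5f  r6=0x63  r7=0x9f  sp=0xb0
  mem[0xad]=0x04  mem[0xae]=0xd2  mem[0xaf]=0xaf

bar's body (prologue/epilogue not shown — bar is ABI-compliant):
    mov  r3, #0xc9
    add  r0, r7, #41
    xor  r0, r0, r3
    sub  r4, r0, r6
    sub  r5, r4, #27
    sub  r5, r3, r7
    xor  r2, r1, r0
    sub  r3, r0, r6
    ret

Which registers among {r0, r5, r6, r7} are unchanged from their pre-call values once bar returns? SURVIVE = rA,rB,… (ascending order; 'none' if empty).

SURVIVE = r6,r7

prologue: push r2 → mem[0xaf]=0xa4, sp=0xaf
prologue: push r3 → mem[0xae]=0x77, sp=0xae
body[0] mov  r3, #0xc9 → r3=0xc9
body[1] add  r0, r7, #41 → r0=0xc8
body[2] xor  r0, r0, r3 → r0=0x01
body[3] sub  r4, r0, r6 → r4=0x9e
body[4] sub  r5, r4, #27 → r5=0x83
body[5] sub  r5, r3, r7 → r5=0x2a
body[6] xor  r2, r1, r0 → r2=0x73
body[7] sub  r3, r0, r6 → r3=0x9e
epilogue: pop r3=0x77, sp=0xaf
epilogue: pop r2=0xa4, sp=0xb0
r0: caller-saved, written=True
r5: caller-saved, written=True
r6: caller-saved, written=False
r7: callee-saved, written=False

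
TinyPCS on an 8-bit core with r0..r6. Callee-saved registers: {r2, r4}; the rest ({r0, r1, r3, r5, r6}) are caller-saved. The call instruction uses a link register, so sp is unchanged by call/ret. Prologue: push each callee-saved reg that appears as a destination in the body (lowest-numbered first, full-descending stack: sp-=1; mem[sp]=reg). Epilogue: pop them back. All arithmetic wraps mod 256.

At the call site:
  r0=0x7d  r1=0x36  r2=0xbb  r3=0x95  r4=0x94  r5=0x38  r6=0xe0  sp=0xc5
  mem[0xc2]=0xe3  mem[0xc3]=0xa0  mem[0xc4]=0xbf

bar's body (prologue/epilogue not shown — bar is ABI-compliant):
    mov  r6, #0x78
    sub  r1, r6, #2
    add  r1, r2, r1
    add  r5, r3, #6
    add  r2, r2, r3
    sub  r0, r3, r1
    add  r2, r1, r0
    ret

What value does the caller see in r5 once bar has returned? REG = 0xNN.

prologue: push r2 -> mem[0xc4]=0xbb, sp=0xc4
body[0] mov  r6, #0x78 -> r6=0x78
body[1] sub  r1, r6, #2 -> r1=0x76
body[2] add  r1, r2, r1 -> r1=0x31
body[3] add  r5, r3, #6 -> r5=0x9b
body[4] add  r2, r2, r3 -> r2=0x50
body[5] sub  r0, r3, r1 -> r0=0x64
body[6] add  r2, r1, r0 -> r2=0x95
epilogue: pop r2=0xbb, sp=0xc5
r5 is caller-saved -> body value

REG = 0x9b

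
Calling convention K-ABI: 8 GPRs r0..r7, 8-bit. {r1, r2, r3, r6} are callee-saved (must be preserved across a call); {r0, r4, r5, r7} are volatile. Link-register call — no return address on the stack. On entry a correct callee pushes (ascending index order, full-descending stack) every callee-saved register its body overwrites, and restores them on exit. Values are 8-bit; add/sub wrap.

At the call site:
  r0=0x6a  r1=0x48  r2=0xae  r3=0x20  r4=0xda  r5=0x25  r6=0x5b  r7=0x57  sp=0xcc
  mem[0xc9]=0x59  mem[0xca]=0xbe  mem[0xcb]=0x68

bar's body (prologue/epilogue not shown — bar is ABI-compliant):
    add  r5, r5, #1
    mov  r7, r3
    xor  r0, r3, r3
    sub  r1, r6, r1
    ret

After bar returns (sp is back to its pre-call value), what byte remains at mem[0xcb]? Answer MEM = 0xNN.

MEM = 0x48

prologue: push r1 -> mem[0xcb]=0x48, sp=0xcb
body[0] add  r5, r5, #1 -> r5=0x26
body[1] mov  r7, r3 -> r7=0x20
body[2] xor  r0, r3, r3 -> r0=0x00
body[3] sub  r1, r6, r1 -> r1=0x13
epilogue: pop r1=0x48, sp=0xcc
prologue pushed ['r1'] at ['0xcb']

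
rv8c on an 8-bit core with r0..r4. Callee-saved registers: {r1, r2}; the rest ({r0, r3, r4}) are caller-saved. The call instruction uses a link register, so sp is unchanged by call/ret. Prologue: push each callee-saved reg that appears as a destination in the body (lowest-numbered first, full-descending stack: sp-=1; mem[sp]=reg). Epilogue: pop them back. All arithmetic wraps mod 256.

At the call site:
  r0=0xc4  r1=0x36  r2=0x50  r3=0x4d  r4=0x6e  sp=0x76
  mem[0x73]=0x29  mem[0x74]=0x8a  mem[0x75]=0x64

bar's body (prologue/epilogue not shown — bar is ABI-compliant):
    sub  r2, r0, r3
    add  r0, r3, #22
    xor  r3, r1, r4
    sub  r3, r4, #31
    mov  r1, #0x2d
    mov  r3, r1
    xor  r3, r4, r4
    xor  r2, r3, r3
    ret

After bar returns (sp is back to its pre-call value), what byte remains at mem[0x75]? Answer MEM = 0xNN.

prologue: push r1 -> mem[0x75]=0x36, sp=0x75
prologue: push r2 -> mem[0x74]=0x50, sp=0x74
body[0] sub  r2, r0, r3 -> r2=0x77
body[1] add  r0, r3, #22 -> r0=0x63
body[2] xor  r3, r1, r4 -> r3=0x58
body[3] sub  r3, r4, #31 -> r3=0x4f
body[4] mov  r1, #0x2d -> r1=0x2d
body[5] mov  r3, r1 -> r3=0x2d
body[6] xor  r3, r4, r4 -> r3=0x00
body[7] xor  r2, r3, r3 -> r2=0x00
epilogue: pop r2=0x50, sp=0x75
epilogue: pop r1=0x36, sp=0x76
prologue pushed ['r1', 'r2'] at ['0x75', '0x74']

MEM = 0x36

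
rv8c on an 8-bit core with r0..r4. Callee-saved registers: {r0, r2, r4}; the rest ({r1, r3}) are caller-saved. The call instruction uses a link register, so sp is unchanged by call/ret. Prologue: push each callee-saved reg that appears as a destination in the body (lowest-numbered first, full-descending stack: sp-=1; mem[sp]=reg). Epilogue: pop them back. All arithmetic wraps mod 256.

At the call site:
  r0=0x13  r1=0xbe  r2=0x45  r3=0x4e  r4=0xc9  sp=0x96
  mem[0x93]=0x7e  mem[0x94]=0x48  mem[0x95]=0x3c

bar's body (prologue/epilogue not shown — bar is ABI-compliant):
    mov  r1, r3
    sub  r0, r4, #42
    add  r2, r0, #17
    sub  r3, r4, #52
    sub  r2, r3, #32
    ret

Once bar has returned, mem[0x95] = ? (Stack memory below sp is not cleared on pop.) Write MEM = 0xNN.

MEM = 0x13

prologue: push r0 -> mem[0x95]=0x13, sp=0x95
prologue: push r2 -> mem[0x94]=0x45, sp=0x94
body[0] mov  r1, r3 -> r1=0x4e
body[1] sub  r0, r4, #42 -> r0=0x9f
body[2] add  r2, r0, #17 -> r2=0xb0
body[3] sub  r3, r4, #52 -> r3=0x95
body[4] sub  r2, r3, #32 -> r2=0x75
epilogue: pop r2=0x45, sp=0x95
epilogue: pop r0=0x13, sp=0x96
prologue pushed ['r0', 'r2'] at ['0x95', '0x94']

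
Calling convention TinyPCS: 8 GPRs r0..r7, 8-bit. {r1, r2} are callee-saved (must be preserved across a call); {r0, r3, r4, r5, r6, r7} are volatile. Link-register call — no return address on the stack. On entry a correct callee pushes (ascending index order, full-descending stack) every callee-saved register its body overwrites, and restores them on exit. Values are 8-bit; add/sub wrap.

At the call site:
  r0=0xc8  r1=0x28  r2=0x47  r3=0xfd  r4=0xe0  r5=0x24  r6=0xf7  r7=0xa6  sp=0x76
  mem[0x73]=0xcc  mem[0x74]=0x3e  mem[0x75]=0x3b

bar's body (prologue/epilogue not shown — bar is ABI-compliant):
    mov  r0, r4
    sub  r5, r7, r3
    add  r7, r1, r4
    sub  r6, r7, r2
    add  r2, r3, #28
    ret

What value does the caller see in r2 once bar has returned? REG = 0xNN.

prologue: push r2 -> mem[0x75]=0x47, sp=0x75
body[0] mov  r0, r4 -> r0=0xe0
body[1] sub  r5, r7, r3 -> r5=0xa9
body[2] add  r7, r1, r4 -> r7=0x08
body[3] sub  r6, r7, r2 -> r6=0xc1
body[4] add  r2, r3, #28 -> r2=0x19
epilogue: pop r2=0x47, sp=0x76
r2 is callee-saved -> restored

REG = 0x47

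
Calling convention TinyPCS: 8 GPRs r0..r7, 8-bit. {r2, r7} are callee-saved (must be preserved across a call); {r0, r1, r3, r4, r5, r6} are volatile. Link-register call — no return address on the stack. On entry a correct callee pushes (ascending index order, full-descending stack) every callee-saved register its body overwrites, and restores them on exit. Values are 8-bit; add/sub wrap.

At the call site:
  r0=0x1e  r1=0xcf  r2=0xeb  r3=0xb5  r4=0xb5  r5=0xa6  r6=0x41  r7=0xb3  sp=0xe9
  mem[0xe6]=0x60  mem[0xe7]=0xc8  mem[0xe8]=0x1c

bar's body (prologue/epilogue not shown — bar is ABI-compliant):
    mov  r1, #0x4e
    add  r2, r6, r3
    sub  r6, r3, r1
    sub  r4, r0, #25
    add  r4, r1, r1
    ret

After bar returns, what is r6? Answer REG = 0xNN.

REG = 0x67

prologue: push r2 -> mem[0xe8]=0xeb, sp=0xe8
body[0] mov  r1, #0x4e -> r1=0x4e
body[1] add  r2, r6, r3 -> r2=0xf6
body[2] sub  r6, r3, r1 -> r6=0x67
body[3] sub  r4, r0, #25 -> r4=0x05
body[4] add  r4, r1, r1 -> r4=0x9c
epilogue: pop r2=0xeb, sp=0xe9
r6 is caller-saved -> body value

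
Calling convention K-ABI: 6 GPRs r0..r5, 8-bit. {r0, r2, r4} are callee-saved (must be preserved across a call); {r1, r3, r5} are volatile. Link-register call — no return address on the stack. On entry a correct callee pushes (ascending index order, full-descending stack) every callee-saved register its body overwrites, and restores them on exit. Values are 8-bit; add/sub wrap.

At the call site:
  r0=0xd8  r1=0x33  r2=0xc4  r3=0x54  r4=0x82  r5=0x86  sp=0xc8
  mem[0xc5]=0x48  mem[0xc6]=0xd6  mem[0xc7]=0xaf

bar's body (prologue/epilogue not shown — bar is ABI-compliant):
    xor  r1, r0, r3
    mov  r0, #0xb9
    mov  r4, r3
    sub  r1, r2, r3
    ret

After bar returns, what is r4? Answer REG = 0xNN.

REG = 0x82

prologue: push r0 → mem[0xc7]=0xd8, sp=0xc7
prologue: push r4 → mem[0xc6]=0x82, sp=0xc6
body[0] xor  r1, r0, r3 → r1=0x8c
body[1] mov  r0, #0xb9 → r0=0xb9
body[2] mov  r4, r3 → r4=0x54
body[3] sub  r1, r2, r3 → r1=0x70
epilogue: pop r4=0x82, sp=0xc7
epilogue: pop r0=0xd8, sp=0xc8
r4 is callee-saved → restored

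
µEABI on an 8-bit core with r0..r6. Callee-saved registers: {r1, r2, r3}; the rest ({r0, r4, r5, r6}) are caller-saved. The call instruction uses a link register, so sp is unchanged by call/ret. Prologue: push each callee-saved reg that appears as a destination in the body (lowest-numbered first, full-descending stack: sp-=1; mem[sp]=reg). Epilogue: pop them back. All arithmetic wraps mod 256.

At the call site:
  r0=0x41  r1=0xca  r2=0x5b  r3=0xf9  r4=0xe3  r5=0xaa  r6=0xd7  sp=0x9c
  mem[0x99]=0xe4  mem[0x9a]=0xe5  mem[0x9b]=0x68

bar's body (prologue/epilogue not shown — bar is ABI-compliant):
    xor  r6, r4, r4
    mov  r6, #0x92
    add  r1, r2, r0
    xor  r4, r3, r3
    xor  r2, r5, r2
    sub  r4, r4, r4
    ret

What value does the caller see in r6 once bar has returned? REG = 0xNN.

prologue: push r1 -> mem[0x9b]=0xca, sp=0x9b
prologue: push r2 -> mem[0x9a]=0x5b, sp=0x9a
body[0] xor  r6, r4, r4 -> r6=0x00
body[1] mov  r6, #0x92 -> r6=0x92
body[2] add  r1, r2, r0 -> r1=0x9c
body[3] xor  r4, r3, r3 -> r4=0x00
body[4] xor  r2, r5, r2 -> r2=0xf1
body[5] sub  r4, r4, r4 -> r4=0x00
epilogue: pop r2=0x5b, sp=0x9b
epilogue: pop r1=0xca, sp=0x9c
r6 is caller-saved -> body value

REG = 0x92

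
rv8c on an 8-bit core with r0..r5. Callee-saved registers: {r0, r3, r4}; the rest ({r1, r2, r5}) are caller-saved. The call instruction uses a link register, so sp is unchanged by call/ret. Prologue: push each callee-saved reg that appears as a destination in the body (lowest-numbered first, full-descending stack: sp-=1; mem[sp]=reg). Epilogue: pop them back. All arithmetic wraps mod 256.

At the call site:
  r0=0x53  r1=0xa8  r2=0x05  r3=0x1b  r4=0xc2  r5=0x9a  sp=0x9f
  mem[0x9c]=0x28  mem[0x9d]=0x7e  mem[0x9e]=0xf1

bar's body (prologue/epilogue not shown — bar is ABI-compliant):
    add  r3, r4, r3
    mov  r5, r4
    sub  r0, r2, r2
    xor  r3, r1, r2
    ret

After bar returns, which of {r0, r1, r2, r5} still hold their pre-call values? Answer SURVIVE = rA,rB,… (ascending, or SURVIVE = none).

prologue: push r0 -> mem[0x9e]=0x53, sp=0x9e
prologue: push r3 -> mem[0x9d]=0x1b, sp=0x9d
body[0] add  r3, r4, r3 -> r3=0xdd
body[1] mov  r5, r4 -> r5=0xc2
body[2] sub  r0, r2, r2 -> r0=0x00
body[3] xor  r3, r1, r2 -> r3=0xad
epilogue: pop r3=0x1b, sp=0x9e
epilogue: pop r0=0x53, sp=0x9f
r0: callee-saved, written=True
r1: caller-saved, written=False
r2: caller-saved, written=False
r5: caller-saved, written=True

SURVIVE = r0,r1,r2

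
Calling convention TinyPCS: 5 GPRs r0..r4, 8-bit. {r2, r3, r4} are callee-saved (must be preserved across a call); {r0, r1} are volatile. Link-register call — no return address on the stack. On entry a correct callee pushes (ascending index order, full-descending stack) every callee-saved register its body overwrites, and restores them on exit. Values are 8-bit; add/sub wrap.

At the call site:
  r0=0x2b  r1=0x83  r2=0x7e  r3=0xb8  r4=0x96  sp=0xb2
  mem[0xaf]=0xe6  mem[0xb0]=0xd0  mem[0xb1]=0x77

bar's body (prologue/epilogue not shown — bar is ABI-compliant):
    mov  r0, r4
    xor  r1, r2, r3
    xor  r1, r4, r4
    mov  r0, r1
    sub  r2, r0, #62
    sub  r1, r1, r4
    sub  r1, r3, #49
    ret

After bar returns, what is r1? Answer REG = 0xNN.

prologue: push r2 -> mem[0xb1]=0x7e, sp=0xb1
body[0] mov  r0, r4 -> r0=0x96
body[1] xor  r1, r2, r3 -> r1=0xc6
body[2] xor  r1, r4, r4 -> r1=0x00
body[3] mov  r0, r1 -> r0=0x00
body[4] sub  r2, r0, #62 -> r2=0xc2
body[5] sub  r1, r1, r4 -> r1=0x6a
body[6] sub  r1, r3, #49 -> r1=0x87
epilogue: pop r2=0x7e, sp=0xb2
r1 is caller-saved -> body value

REG = 0x87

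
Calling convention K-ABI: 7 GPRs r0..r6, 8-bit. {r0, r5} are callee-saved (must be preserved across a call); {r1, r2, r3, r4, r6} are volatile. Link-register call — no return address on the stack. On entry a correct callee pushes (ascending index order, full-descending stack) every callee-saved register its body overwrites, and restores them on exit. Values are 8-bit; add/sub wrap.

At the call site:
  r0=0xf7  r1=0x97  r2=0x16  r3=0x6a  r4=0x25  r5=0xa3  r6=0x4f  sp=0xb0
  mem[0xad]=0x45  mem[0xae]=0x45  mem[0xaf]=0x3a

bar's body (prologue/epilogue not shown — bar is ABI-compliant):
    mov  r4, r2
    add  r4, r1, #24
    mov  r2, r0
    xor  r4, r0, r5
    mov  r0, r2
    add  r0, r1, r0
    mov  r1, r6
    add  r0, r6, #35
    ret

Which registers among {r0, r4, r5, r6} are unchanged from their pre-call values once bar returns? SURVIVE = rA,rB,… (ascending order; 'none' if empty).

SURVIVE = r0,r5,r6

prologue: push r0 -> mem[0xaf]=0xf7, sp=0xaf
body[0] mov  r4, r2 -> r4=0x16
body[1] add  r4, r1, #24 -> r4=0xaf
body[2] mov  r2, r0 -> r2=0xf7
body[3] xor  r4, r0, r5 -> r4=0x54
body[4] mov  r0, r2 -> r0=0xf7
body[5] add  r0, r1, r0 -> r0=0x8e
body[6] mov  r1, r6 -> r1=0x4f
body[7] add  r0, r6, #35 -> r0=0x72
epilogue: pop r0=0xf7, sp=0xb0
r0: callee-saved, written=True
r4: caller-saved, written=True
r5: callee-saved, written=False
r6: caller-saved, written=False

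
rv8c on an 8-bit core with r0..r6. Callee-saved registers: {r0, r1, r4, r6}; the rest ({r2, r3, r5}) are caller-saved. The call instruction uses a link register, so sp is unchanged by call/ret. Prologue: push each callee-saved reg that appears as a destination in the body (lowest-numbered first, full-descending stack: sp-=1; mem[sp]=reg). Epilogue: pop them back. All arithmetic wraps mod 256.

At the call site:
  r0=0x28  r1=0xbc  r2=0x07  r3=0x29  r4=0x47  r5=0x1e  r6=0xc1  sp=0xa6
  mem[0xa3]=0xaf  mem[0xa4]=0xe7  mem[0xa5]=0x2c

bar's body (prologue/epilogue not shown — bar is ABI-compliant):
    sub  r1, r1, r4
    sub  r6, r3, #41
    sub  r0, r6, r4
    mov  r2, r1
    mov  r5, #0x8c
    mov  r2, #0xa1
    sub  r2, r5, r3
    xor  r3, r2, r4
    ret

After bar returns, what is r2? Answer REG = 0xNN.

prologue: push r0 → mem[0xa5]=0x28, sp=0xa5
prologue: push r1 → mem[0xa4]=0xbc, sp=0xa4
prologue: push r6 → mem[0xa3]=0xc1, sp=0xa3
body[0] sub  r1, r1, r4 → r1=0x75
body[1] sub  r6, r3, #41 → r6=0x00
body[2] sub  r0, r6, r4 → r0=0xb9
body[3] mov  r2, r1 → r2=0x75
body[4] mov  r5, #0x8c → r5=0x8c
body[5] mov  r2, #0xa1 → r2=0xa1
body[6] sub  r2, r5, r3 → r2=0x63
body[7] xor  r3, r2, r4 → r3=0x24
epilogue: pop r6=0xc1, sp=0xa4
epilogue: pop r1=0xbc, sp=0xa5
epilogue: pop r0=0x28, sp=0xa6
r2 is caller-saved → body value

REG = 0x63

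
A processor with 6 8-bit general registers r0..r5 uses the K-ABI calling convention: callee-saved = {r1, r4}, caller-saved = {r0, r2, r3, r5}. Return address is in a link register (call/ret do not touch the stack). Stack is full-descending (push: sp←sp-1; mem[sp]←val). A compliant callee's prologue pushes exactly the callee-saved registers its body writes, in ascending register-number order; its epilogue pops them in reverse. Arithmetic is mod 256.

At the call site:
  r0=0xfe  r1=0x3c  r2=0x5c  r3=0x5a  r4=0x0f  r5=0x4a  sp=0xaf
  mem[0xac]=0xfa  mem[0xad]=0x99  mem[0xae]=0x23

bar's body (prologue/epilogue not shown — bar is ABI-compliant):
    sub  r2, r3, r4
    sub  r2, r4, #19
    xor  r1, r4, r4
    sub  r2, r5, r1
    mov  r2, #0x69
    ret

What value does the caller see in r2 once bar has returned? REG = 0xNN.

REG = 0x69

prologue: push r1 -> mem[0xae]=0x3c, sp=0xae
body[0] sub  r2, r3, r4 -> r2=0x4b
body[1] sub  r2, r4, #19 -> r2=0xfc
body[2] xor  r1, r4, r4 -> r1=0x00
body[3] sub  r2, r5, r1 -> r2=0x4a
body[4] mov  r2, #0x69 -> r2=0x69
epilogue: pop r1=0x3c, sp=0xaf
r2 is caller-saved -> body value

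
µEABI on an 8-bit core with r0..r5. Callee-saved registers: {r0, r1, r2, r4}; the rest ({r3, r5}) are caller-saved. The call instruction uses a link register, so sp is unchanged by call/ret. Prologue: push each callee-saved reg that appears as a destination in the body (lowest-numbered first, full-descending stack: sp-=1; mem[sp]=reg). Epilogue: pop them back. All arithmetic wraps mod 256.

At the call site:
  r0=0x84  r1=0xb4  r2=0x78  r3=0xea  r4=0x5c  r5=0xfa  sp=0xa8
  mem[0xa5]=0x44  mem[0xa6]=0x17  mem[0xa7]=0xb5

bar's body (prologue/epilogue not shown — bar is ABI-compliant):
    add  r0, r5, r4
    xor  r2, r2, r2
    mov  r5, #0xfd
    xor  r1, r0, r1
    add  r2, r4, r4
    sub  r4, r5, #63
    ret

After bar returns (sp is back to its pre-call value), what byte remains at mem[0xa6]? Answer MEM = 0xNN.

prologue: push r0 → mem[0xa7]=0x84, sp=0xa7
prologue: push r1 → mem[0xa6]=0xb4, sp=0xa6
prologue: push r2 → mem[0xa5]=0x78, sp=0xa5
prologue: push r4 → mem[0xa4]=0x5c, sp=0xa4
body[0] add  r0, r5, r4 → r0=0x56
body[1] xor  r2, r2, r2 → r2=0x00
body[2] mov  r5, #0xfd → r5=0xfd
body[3] xor  r1, r0, r1 → r1=0xe2
body[4] add  r2, r4, r4 → r2=0xb8
body[5] sub  r4, r5, #63 → r4=0xbe
epilogue: pop r4=0x5c, sp=0xa5
epilogue: pop r2=0x78, sp=0xa6
epilogue: pop r1=0xb4, sp=0xa7
epilogue: pop r0=0x84, sp=0xa8
prologue pushed ['r0', 'r1', 'r2', 'r4'] at ['0xa7', '0xa6', '0xa5', '0xa4']

MEM = 0xb4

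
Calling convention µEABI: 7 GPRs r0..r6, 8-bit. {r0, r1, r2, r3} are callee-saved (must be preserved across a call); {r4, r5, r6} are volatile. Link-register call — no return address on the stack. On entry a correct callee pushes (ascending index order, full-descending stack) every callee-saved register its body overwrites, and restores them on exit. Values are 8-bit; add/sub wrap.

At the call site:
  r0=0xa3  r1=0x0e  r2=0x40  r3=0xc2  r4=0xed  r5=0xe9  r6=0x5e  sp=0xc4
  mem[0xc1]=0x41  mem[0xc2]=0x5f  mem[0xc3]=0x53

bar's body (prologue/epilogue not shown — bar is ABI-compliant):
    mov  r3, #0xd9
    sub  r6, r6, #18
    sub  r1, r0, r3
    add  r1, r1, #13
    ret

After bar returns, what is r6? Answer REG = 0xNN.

REG = 0x4c

prologue: push r1 -> mem[0xc3]=0x0e, sp=0xc3
prologue: push r3 -> mem[0xc2]=0xc2, sp=0xc2
body[0] mov  r3, #0xd9 -> r3=0xd9
body[1] sub  r6, r6, #18 -> r6=0x4c
body[2] sub  r1, r0, r3 -> r1=0xca
body[3] add  r1, r1, #13 -> r1=0xd7
epilogue: pop r3=0xc2, sp=0xc3
epilogue: pop r1=0x0e, sp=0xc4
r6 is caller-saved -> body value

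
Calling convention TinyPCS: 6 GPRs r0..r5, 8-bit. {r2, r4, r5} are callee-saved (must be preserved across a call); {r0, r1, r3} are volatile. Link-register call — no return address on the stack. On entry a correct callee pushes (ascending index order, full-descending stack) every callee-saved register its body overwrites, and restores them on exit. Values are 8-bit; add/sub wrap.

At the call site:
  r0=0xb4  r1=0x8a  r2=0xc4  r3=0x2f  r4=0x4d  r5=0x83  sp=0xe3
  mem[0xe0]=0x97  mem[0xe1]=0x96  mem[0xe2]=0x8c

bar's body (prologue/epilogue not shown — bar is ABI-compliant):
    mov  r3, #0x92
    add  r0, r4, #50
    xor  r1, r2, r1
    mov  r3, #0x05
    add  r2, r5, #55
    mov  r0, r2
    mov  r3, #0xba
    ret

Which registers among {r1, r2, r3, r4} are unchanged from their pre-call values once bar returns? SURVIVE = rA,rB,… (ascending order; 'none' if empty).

SURVIVE = r2,r4

prologue: push r2 -> mem[0xe2]=0xc4, sp=0xe2
body[0] mov  r3, #0x92 -> r3=0x92
body[1] add  r0, r4, #50 -> r0=0x7f
body[2] xor  r1, r2, r1 -> r1=0x4e
body[3] mov  r3, #0x05 -> r3=0x05
body[4] add  r2, r5, #55 -> r2=0xba
body[5] mov  r0, r2 -> r0=0xba
body[6] mov  r3, #0xba -> r3=0xba
epilogue: pop r2=0xc4, sp=0xe3
r1: caller-saved, written=True
r2: callee-saved, written=True
r3: caller-saved, written=True
r4: callee-saved, written=False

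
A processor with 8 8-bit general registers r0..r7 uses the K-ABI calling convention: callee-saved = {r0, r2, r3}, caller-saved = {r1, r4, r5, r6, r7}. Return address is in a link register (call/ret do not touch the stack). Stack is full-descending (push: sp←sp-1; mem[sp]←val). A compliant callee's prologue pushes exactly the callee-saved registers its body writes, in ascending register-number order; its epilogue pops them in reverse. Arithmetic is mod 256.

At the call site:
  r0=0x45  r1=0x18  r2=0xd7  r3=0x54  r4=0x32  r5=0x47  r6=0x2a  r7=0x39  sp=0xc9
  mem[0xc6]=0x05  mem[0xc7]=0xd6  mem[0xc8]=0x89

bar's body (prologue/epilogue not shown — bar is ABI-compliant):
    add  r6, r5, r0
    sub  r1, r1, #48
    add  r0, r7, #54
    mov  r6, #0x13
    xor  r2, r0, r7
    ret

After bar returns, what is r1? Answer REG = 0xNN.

prologue: push r0 → mem[0xc8]=0x45, sp=0xc8
prologue: push r2 → mem[0xc7]=0xd7, sp=0xc7
body[0] add  r6, r5, r0 → r6=0x8c
body[1] sub  r1, r1, #48 → r1=0xe8
body[2] add  r0, r7, #54 → r0=0x6f
body[3] mov  r6, #0x13 → r6=0x13
body[4] xor  r2, r0, r7 → r2=0x56
epilogue: pop r2=0xd7, sp=0xc8
epilogue: pop r0=0x45, sp=0xc9
r1 is caller-saved → body value

REG = 0xe8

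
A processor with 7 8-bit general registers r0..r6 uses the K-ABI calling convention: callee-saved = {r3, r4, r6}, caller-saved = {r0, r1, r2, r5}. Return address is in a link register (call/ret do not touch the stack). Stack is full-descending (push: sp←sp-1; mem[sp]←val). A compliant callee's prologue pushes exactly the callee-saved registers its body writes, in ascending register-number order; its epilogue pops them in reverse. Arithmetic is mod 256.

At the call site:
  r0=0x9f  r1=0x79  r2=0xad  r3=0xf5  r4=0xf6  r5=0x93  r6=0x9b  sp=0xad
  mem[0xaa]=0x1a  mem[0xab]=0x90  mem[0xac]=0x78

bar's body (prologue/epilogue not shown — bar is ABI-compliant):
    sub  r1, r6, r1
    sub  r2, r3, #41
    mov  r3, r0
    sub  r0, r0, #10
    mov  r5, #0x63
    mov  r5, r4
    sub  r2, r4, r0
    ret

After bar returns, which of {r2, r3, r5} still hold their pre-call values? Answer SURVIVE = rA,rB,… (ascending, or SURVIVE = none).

prologue: push r3 → mem[0xac]=0xf5, sp=0xac
body[0] sub  r1, r6, r1 → r1=0x22
body[1] sub  r2, r3, #41 → r2=0xcc
body[2] mov  r3, r0 → r3=0x9f
body[3] sub  r0, r0, #10 → r0=0x95
body[4] mov  r5, #0x63 → r5=0x63
body[5] mov  r5, r4 → r5=0xf6
body[6] sub  r2, r4, r0 → r2=0x61
epilogue: pop r3=0xf5, sp=0xad
r2: caller-saved, written=True
r3: callee-saved, written=True
r5: caller-saved, written=True

SURVIVE = r3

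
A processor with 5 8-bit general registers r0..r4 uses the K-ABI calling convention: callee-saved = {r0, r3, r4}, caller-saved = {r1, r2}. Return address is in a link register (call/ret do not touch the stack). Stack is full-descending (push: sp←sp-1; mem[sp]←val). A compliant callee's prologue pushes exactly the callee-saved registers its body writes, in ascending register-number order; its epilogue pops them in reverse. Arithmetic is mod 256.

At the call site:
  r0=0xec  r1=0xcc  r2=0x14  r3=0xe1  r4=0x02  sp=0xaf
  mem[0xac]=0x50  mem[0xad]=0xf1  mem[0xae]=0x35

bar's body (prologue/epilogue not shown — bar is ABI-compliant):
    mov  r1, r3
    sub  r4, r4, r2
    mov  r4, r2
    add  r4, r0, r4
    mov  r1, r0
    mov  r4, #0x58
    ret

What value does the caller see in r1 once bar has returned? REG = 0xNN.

prologue: push r4 → mem[0xae]=0x02, sp=0xae
body[0] mov  r1, r3 → r1=0xe1
body[1] sub  r4, r4, r2 → r4=0xee
body[2] mov  r4, r2 → r4=0x14
body[3] add  r4, r0, r4 → r4=0x00
body[4] mov  r1, r0 → r1=0xec
body[5] mov  r4, #0x58 → r4=0x58
epilogue: pop r4=0x02, sp=0xaf
r1 is caller-saved → body value

REG = 0xec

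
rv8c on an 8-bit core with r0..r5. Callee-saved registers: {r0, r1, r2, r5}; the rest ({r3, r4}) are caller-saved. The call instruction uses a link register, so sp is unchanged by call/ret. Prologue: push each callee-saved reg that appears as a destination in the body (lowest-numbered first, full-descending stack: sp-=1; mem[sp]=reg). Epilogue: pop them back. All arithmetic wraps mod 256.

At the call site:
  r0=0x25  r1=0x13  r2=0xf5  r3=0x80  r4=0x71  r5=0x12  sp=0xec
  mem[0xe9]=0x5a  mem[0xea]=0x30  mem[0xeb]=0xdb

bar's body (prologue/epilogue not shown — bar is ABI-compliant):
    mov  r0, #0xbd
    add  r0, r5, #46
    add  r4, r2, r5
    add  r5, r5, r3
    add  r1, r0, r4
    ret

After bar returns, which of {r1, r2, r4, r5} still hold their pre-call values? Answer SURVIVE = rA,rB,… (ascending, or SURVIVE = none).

SURVIVE = r1,r2,r5

prologue: push r0 -> mem[0xeb]=0x25, sp=0xeb
prologue: push r1 -> mem[0xea]=0x13, sp=0xea
prologue: push r5 -> mem[0xe9]=0x12, sp=0xe9
body[0] mov  r0, #0xbd -> r0=0xbd
body[1] add  r0, r5, #46 -> r0=0x40
body[2] add  r4, r2, r5 -> r4=0x07
body[3] add  r5, r5, r3 -> r5=0x92
body[4] add  r1, r0, r4 -> r1=0x47
epilogue: pop r5=0x12, sp=0xea
epilogue: pop r1=0x13, sp=0xeb
epilogue: pop r0=0x25, sp=0xec
r1: callee-saved, written=True
r2: callee-saved, written=False
r4: caller-saved, written=True
r5: callee-saved, written=True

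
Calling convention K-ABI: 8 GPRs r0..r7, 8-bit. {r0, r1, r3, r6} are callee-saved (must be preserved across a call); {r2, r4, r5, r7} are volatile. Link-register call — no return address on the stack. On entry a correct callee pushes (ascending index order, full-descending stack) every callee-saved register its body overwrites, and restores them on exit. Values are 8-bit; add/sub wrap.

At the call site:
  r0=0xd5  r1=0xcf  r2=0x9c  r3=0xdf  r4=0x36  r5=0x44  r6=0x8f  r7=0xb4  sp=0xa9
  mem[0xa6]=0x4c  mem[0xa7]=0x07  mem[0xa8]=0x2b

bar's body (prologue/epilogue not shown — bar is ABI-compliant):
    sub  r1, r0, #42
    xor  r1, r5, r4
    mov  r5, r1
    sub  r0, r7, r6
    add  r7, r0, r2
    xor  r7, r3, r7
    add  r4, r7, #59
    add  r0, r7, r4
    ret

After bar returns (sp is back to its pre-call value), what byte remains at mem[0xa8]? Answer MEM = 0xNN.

prologue: push r0 → mem[0xa8]=0xd5, sp=0xa8
prologue: push r1 → mem[0xa7]=0xcf, sp=0xa7
body[0] sub  r1, r0, #42 → r1=0xab
body[1] xor  r1, r5, r4 → r1=0x72
body[2] mov  r5, r1 → r5=0x72
body[3] sub  r0, r7, r6 → r0=0x25
body[4] add  r7, r0, r2 → r7=0xc1
body[5] xor  r7, r3, r7 → r7=0x1e
body[6] add  r4, r7, #59 → r4=0x59
body[7] add  r0, r7, r4 → r0=0x77
epilogue: pop r1=0xcf, sp=0xa8
epilogue: pop r0=0xd5, sp=0xa9
prologue pushed ['r0', 'r1'] at ['0xa8', '0xa7']

MEM = 0xd5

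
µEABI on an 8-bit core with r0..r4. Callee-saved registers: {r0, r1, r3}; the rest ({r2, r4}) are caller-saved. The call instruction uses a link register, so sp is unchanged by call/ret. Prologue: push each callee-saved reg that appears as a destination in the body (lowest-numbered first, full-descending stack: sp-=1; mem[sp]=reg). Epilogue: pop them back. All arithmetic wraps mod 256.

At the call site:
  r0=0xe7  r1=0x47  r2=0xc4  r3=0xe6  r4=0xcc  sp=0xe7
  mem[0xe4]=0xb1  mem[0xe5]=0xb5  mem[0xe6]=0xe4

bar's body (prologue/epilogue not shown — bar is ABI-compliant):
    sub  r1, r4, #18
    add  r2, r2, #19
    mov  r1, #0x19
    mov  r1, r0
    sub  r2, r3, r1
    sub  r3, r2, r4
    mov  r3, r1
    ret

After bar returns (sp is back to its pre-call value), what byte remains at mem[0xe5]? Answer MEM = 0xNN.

MEM = 0xe6

prologue: push r1 → mem[0xe6]=0x47, sp=0xe6
prologue: push r3 → mem[0xe5]=0xe6, sp=0xe5
body[0] sub  r1, r4, #18 → r1=0xba
body[1] add  r2, r2, #19 → r2=0xd7
body[2] mov  r1, #0x19 → r1=0x19
body[3] mov  r1, r0 → r1=0xe7
body[4] sub  r2, r3, r1 → r2=0xff
body[5] sub  r3, r2, r4 → r3=0x33
body[6] mov  r3, r1 → r3=0xe7
epilogue: pop r3=0xe6, sp=0xe6
epilogue: pop r1=0x47, sp=0xe7
prologue pushed ['r1', 'r3'] at ['0xe6', '0xe5']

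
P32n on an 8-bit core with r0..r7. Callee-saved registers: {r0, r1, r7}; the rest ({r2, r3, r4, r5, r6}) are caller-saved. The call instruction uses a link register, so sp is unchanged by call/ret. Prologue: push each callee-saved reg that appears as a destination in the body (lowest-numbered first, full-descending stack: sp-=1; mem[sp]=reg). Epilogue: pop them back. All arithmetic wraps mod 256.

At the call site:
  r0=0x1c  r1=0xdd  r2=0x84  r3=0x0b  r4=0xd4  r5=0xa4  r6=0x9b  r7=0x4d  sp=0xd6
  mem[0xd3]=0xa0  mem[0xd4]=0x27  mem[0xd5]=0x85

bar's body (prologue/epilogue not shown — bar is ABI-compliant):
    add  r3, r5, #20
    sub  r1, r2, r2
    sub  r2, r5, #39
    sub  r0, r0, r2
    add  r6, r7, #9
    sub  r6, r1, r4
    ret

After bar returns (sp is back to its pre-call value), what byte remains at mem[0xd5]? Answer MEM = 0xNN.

MEM = 0x1c

prologue: push r0 → mem[0xd5]=0x1c, sp=0xd5
prologue: push r1 → mem[0xd4]=0xdd, sp=0xd4
body[0] add  r3, r5, #20 → r3=0xb8
body[1] sub  r1, r2, r2 → r1=0x00
body[2] sub  r2, r5, #39 → r2=0x7d
body[3] sub  r0, r0, r2 → r0=0x9f
body[4] add  r6, r7, #9 → r6=0x56
body[5] sub  r6, r1, r4 → r6=0x2c
epilogue: pop r1=0xdd, sp=0xd5
epilogue: pop r0=0x1c, sp=0xd6
prologue pushed ['r0', 'r1'] at ['0xd5', '0xd4']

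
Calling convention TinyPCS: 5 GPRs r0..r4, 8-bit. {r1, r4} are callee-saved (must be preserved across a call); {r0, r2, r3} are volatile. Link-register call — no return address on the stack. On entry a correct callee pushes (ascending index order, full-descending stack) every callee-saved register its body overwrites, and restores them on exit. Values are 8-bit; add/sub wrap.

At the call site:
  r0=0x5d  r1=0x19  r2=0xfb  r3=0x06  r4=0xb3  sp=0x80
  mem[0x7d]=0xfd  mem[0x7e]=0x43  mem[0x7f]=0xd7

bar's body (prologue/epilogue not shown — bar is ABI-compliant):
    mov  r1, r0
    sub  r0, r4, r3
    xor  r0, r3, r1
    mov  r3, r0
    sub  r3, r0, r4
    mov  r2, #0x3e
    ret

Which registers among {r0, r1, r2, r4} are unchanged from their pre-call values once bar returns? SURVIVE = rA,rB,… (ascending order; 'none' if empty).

SURVIVE = r1,r4

prologue: push r1 -> mem[0x7f]=0x19, sp=0x7f
body[0] mov  r1, r0 -> r1=0x5d
body[1] sub  r0, r4, r3 -> r0=0xad
body[2] xor  r0, r3, r1 -> r0=0x5b
body[3] mov  r3, r0 -> r3=0x5b
body[4] sub  r3, r0, r4 -> r3=0xa8
body[5] mov  r2, #0x3e -> r2=0x3e
epilogue: pop r1=0x19, sp=0x80
r0: caller-saved, written=True
r1: callee-saved, written=True
r2: caller-saved, written=True
r4: callee-saved, written=False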